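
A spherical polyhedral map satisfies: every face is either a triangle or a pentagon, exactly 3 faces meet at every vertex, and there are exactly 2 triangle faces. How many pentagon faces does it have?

Let x be the number of pentagons; then F = 2 + x.
Edge–face incidences: 2E = 3·2 + 5·x = 6 + 5x.
Every vertex has degree 3, so 3V = 2E.
Euler: V − E + F = 2 ⇒ (2E)/3 − E + (2 + x) = 2.
Multiply by 6: 2·(2E) − 3·(2E) + 6·(2 + x) = 12, i.e. 12 + 6x − (6 + 5x) = 12.
Collecting terms: x + 6 = 12, so x = 6.
Then 2E = 6 + 5·6 = 36, so E = 18, V = 2E/3 = 12, F = 2 + 6 = 8.

6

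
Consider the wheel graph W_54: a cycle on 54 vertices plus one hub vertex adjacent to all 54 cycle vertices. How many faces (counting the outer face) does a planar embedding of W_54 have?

W_54 has V = 54 + 1 = 55 vertices and E = 2·54 = 108 edges.
By Euler's formula F = 2 − V + E = 2 − 55 + 108 = 55.

55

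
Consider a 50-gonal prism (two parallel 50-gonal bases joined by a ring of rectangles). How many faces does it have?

A prism on an n-gon has two n-gon bases and n rectangular sides: V = 2·50 = 100, E = 3·50 = 150, F = 50 + 2 = 52.

52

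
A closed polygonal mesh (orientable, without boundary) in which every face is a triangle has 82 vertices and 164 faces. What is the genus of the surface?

1

Every face is a triangle, so 2E = 3·164 = 492, giving E = 246.
χ = V − E + F = 82 − 246 + 164 = 0.
For a closed orientable surface χ = 2 − 2g, so g = (2 − (0))/2 = 1.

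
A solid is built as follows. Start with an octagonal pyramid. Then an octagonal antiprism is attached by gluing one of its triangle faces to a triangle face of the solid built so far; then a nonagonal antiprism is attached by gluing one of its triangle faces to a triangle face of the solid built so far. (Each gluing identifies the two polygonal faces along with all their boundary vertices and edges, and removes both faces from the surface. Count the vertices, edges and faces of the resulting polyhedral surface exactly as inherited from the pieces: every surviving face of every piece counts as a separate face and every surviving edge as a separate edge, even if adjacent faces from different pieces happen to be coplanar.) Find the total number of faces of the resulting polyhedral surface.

An octagonal pyramid: V=9, E=16, F=9.
Attach an octagonal antiprism (V=16, E=32, F=18) along a 3-gon: merge 3 vertices and 3 edges, delete both glued faces → V=22, E=45, F=25.
Attach a nonagonal antiprism (V=18, E=36, F=20) along a 3-gon: merge 3 vertices and 3 edges, delete both glued faces → V=37, E=78, F=43.
Check: V − E + F = 37 − 78 + 43 = 2.

43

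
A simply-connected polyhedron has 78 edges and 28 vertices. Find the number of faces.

52

Here V − E + F = 2.
F = 2 − V + E = 2 − 28 + 78 = 52.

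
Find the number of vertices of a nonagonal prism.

18

A prism on an n-gon has two n-gon bases and n rectangular sides: V = 2·9 = 18, E = 3·9 = 27, F = 9 + 2 = 11.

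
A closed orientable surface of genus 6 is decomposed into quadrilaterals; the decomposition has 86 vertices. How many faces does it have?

χ = 2 − 2·6 = -10, and every face is a square so 4F = 2E.
V − E + F = -10 with E = 4F/2 gives 86 − (4/2 − 1)·F = -10, so F = 96 and E = 192.

96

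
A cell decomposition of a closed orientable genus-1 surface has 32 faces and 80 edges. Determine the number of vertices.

48

For a closed orientable surface of genus 1, χ = 2 − 2·1 = 0.
V = 0 + E − F = 0 + 80 − 32 = 48.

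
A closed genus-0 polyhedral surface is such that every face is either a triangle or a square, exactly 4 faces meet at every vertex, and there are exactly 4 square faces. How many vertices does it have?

Let x be the number of triangles; then F = 4 + x.
Edge–face incidences: 2E = 4·4 + 3·x = 16 + 3x.
Every vertex has degree 4, so 4V = 2E.
Euler: V − E + F = 2 ⇒ (2E)/4 − E + (4 + x) = 2.
Multiply by 8: 2·(2E) − 4·(2E) + 8·(4 + x) = 16, i.e. 32 + 8x − 2·(16 + 3x) = 16.
Collecting terms: 2x = 16, so x = 8.
Then 2E = 16 + 3·8 = 40, so E = 20, V = 2E/4 = 10, F = 4 + 8 = 12.

10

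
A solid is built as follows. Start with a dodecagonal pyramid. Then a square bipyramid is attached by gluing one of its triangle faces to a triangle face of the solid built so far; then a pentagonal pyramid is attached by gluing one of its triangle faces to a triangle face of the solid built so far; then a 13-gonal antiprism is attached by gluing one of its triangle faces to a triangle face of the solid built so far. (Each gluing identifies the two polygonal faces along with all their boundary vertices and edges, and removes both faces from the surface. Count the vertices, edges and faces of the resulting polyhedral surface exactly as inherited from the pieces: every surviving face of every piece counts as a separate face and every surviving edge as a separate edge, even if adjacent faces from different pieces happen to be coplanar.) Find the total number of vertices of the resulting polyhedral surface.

A dodecagonal pyramid: V=13, E=24, F=13.
Attach a square bipyramid (V=6, E=12, F=8) along a 3-gon: merge 3 vertices and 3 edges, delete both glued faces → V=16, E=33, F=19.
Attach a pentagonal pyramid (V=6, E=10, F=6) along a 3-gon: merge 3 vertices and 3 edges, delete both glued faces → V=19, E=40, F=23.
Attach a 13-gonal antiprism (V=26, E=52, F=28) along a 3-gon: merge 3 vertices and 3 edges, delete both glued faces → V=42, E=89, F=49.
Check: V − E + F = 42 − 89 + 49 = 2.

42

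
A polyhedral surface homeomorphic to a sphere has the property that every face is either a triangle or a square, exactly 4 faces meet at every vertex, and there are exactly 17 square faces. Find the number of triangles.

8

Let x be the number of triangles; then F = 17 + x.
Edge–face incidences: 2E = 4·17 + 3·x = 68 + 3x.
Every vertex has degree 4, so 4V = 2E.
Euler: V − E + F = 2 ⇒ (2E)/4 − E + (17 + x) = 2.
Multiply by 8: 2·(2E) − 4·(2E) + 8·(17 + x) = 16, i.e. 136 + 8x − 2·(68 + 3x) = 16.
Collecting terms: 2x = 16, so x = 8.
Then 2E = 68 + 3·8 = 92, so E = 46, V = 2E/4 = 23, F = 17 + 8 = 25.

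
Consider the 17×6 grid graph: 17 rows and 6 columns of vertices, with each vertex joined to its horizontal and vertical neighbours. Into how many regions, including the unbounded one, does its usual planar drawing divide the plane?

81

The grid has V = 17·6 = 102 vertices and E = 17·5 + 6·16 = 181 edges.
F = 2 − V + E = 2 − 102 + 181 = 81.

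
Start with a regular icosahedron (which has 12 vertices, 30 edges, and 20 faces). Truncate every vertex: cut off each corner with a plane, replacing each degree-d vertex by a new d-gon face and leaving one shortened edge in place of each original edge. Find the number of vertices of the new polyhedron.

Truncation replaces each original edge-end by a new vertex, so V′ = 2E = 60.
Each original edge survives, and each old vertex of degree d contributes d new edges; summing degrees gives Σd = 2E, so E′ = E + 2E = 3E = 90.
Each original face survives and each original vertex becomes one new face: F′ = F + V = 32.

60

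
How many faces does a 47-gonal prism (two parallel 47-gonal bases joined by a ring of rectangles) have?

A prism on an n-gon has two n-gon bases and n rectangular sides: V = 2·47 = 94, E = 3·47 = 141, F = 47 + 2 = 49.
Check: V − E + F = 94 − 141 + 49 = 2.

49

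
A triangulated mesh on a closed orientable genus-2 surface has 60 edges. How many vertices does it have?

χ = 2 − 2·2 = -2, and every face is a triangle so 3F = 2E.
F = 2E/3 = 40. Then V = -2 + E − F = -2 + 60 − 40 = 18.

18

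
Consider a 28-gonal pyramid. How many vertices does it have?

29

A pyramid on an n-gon base has one n-gon and n triangles: V = 28 + 1 = 29, E = 2·28 = 56, F = 28 + 1 = 29.
Check: V − E + F = 29 − 56 + 29 = 2.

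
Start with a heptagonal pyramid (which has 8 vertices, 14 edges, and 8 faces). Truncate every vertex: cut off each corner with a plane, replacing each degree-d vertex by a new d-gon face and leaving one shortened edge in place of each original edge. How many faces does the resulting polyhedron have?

16

Truncation replaces each original edge-end by a new vertex, so V′ = 2E = 28.
Each original edge survives, and each old vertex of degree d contributes d new edges; summing degrees gives Σd = 2E, so E′ = E + 2E = 3E = 42.
Each original face survives and each original vertex becomes one new face: F′ = F + V = 16.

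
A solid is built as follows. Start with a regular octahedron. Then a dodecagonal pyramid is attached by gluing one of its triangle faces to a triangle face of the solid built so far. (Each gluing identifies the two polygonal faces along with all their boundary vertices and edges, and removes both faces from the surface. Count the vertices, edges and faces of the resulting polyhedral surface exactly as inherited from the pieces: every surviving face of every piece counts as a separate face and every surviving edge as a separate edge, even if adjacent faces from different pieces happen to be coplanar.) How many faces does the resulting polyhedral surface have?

19

A regular octahedron: V=6, E=12, F=8.
Attach a dodecagonal pyramid (V=13, E=24, F=13) along a 3-gon: merge 3 vertices and 3 edges, delete both glued faces → V=16, E=33, F=19.
Check: V − E + F = 16 − 33 + 19 = 2.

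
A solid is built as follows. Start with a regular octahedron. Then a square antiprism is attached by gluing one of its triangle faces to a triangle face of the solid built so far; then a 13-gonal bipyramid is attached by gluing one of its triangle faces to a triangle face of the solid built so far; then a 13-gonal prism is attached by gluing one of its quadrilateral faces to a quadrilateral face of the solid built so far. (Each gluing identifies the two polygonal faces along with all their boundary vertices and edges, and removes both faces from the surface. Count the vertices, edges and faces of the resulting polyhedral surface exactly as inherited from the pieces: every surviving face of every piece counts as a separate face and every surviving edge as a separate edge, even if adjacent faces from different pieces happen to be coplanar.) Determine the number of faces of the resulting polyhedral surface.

53

A regular octahedron: V=6, E=12, F=8.
Attach a square antiprism (V=8, E=16, F=10) along a 3-gon: merge 3 vertices and 3 edges, delete both glued faces → V=11, E=25, F=16.
Attach a 13-gonal bipyramid (V=15, E=39, F=26) along a 3-gon: merge 3 vertices and 3 edges, delete both glued faces → V=23, E=61, F=40.
Attach a 13-gonal prism (V=26, E=39, F=15) along a 4-gon: merge 4 vertices and 4 edges, delete both glued faces → V=45, E=96, F=53.
Check: V − E + F = 45 − 96 + 53 = 2.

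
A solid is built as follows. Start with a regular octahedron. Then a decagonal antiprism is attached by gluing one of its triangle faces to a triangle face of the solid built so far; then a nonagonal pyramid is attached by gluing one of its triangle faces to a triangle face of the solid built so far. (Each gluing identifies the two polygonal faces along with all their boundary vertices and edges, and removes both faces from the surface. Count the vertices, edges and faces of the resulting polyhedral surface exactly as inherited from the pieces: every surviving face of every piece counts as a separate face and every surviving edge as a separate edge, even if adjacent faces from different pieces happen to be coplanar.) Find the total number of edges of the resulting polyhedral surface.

A regular octahedron: V=6, E=12, F=8.
Attach a decagonal antiprism (V=20, E=40, F=22) along a 3-gon: merge 3 vertices and 3 edges, delete both glued faces → V=23, E=49, F=28.
Attach a nonagonal pyramid (V=10, E=18, F=10) along a 3-gon: merge 3 vertices and 3 edges, delete both glued faces → V=30, E=64, F=36.
Check: V − E + F = 30 − 64 + 36 = 2.

64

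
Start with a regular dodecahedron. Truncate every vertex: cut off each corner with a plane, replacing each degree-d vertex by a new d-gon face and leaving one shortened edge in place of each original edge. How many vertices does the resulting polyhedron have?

The base solid has V = 20, E = 30, F = 12.
Truncation replaces each original edge-end by a new vertex, so V′ = 2E = 60.
Each original edge survives, and each old vertex of degree d contributes d new edges; summing degrees gives Σd = 2E, so E′ = E + 2E = 3E = 90.
Each original face survives and each original vertex becomes one new face: F′ = F + V = 32.

60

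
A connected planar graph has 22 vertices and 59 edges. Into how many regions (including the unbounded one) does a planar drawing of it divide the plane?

39

Euler's formula for a connected plane graph: V − E + F = 2, so F = 2 − 22 + 59 = 39.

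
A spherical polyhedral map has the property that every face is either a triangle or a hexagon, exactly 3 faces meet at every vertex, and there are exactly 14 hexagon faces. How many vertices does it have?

32

Let x be the number of triangles; then F = 14 + x.
Edge–face incidences: 2E = 6·14 + 3·x = 84 + 3x.
Every vertex has degree 3, so 3V = 2E.
Euler: V − E + F = 2 ⇒ (2E)/3 − E + (14 + x) = 2.
Multiply by 6: 2·(2E) − 3·(2E) + 6·(14 + x) = 12, i.e. 84 + 6x − (84 + 3x) = 12.
Collecting terms: 3x = 12, so x = 4.
Then 2E = 84 + 3·4 = 96, so E = 48, V = 2E/3 = 32, F = 14 + 4 = 18.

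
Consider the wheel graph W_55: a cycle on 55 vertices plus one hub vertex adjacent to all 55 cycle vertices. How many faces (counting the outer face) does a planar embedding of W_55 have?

56

W_55 has V = 55 + 1 = 56 vertices and E = 2·55 = 110 edges.
By Euler's formula F = 2 − V + E = 2 − 56 + 110 = 56.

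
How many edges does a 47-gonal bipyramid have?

A bipyramid over an n-gon has 2n triangular faces and n + 2 vertices: V = 47 + 2 = 49, E = 3·47 = 141, F = 2·47 = 94.

141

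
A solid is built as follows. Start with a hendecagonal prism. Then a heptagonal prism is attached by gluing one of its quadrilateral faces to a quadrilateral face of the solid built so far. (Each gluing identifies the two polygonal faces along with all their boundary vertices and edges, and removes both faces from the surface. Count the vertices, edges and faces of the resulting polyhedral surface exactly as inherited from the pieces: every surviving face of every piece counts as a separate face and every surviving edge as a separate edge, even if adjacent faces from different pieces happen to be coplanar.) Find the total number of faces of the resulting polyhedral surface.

20

A hendecagonal prism: V=22, E=33, F=13.
Attach a heptagonal prism (V=14, E=21, F=9) along a 4-gon: merge 4 vertices and 4 edges, delete both glued faces → V=32, E=50, F=20.
Check: V − E + F = 32 − 50 + 20 = 2.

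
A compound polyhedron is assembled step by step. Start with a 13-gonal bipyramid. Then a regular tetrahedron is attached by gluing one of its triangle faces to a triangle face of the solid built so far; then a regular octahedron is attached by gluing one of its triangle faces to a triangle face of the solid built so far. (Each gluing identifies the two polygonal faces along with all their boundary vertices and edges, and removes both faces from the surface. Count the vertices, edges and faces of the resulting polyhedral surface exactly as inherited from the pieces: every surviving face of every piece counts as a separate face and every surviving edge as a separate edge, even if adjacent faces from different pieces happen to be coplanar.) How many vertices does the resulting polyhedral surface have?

19

A 13-gonal bipyramid: V=15, E=39, F=26.
Attach a regular tetrahedron (V=4, E=6, F=4) along a 3-gon: merge 3 vertices and 3 edges, delete both glued faces → V=16, E=42, F=28.
Attach a regular octahedron (V=6, E=12, F=8) along a 3-gon: merge 3 vertices and 3 edges, delete both glued faces → V=19, E=51, F=34.
Check: V − E + F = 19 − 51 + 34 = 2.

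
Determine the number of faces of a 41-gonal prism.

43

A prism on an n-gon has two n-gon bases and n rectangular sides: V = 2·41 = 82, E = 3·41 = 123, F = 41 + 2 = 43.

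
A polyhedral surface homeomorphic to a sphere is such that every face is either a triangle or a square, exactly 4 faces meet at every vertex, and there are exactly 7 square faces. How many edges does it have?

26

Let x be the number of triangles; then F = 7 + x.
Edge–face incidences: 2E = 4·7 + 3·x = 28 + 3x.
Every vertex has degree 4, so 4V = 2E.
Euler: V − E + F = 2 ⇒ (2E)/4 − E + (7 + x) = 2.
Multiply by 8: 2·(2E) − 4·(2E) + 8·(7 + x) = 16, i.e. 56 + 8x − 2·(28 + 3x) = 16.
Collecting terms: 2x = 16, so x = 8.
Then 2E = 28 + 3·8 = 52, so E = 26, V = 2E/4 = 13, F = 7 + 8 = 15.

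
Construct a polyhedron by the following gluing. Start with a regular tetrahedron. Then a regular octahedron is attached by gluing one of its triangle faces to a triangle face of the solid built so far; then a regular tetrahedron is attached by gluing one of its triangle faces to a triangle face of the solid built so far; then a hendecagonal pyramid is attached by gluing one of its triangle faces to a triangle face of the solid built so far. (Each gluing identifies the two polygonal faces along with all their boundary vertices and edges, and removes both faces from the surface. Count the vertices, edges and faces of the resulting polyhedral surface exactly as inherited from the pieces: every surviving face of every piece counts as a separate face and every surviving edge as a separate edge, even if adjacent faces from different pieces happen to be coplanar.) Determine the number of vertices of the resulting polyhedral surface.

17

A regular tetrahedron: V=4, E=6, F=4.
Attach a regular octahedron (V=6, E=12, F=8) along a 3-gon: merge 3 vertices and 3 edges, delete both glued faces → V=7, E=15, F=10.
Attach a regular tetrahedron (V=4, E=6, F=4) along a 3-gon: merge 3 vertices and 3 edges, delete both glued faces → V=8, E=18, F=12.
Attach a hendecagonal pyramid (V=12, E=22, F=12) along a 3-gon: merge 3 vertices and 3 edges, delete both glued faces → V=17, E=37, F=22.
Check: V − E + F = 17 − 37 + 22 = 2.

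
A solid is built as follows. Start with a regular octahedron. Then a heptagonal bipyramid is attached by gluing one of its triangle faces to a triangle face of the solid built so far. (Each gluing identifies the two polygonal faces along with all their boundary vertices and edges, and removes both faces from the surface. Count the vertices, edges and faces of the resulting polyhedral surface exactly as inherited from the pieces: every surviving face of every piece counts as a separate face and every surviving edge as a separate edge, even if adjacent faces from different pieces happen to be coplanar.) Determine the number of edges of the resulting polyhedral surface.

30

A regular octahedron: V=6, E=12, F=8.
Attach a heptagonal bipyramid (V=9, E=21, F=14) along a 3-gon: merge 3 vertices and 3 edges, delete both glued faces → V=12, E=30, F=20.
Check: V − E + F = 12 − 30 + 20 = 2.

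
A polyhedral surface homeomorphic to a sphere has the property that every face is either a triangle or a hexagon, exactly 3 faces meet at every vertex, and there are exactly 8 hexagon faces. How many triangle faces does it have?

4

Let x be the number of triangles; then F = 8 + x.
Edge–face incidences: 2E = 6·8 + 3·x = 48 + 3x.
Every vertex has degree 3, so 3V = 2E.
Euler: V − E + F = 2 ⇒ (2E)/3 − E + (8 + x) = 2.
Multiply by 6: 2·(2E) − 3·(2E) + 6·(8 + x) = 12, i.e. 48 + 6x − (48 + 3x) = 12.
Collecting terms: 3x = 12, so x = 4.
Then 2E = 48 + 3·4 = 60, so E = 30, V = 2E/3 = 20, F = 8 + 4 = 12.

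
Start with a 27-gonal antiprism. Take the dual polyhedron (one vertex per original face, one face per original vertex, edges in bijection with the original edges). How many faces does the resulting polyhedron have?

54

The base solid has V = 54, E = 108, F = 56.
The dual swaps V and F and preserves E: V′ = F = 56, E′ = E = 108, F′ = V = 54.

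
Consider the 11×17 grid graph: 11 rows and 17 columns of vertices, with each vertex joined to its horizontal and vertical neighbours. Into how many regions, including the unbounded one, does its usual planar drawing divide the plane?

161

The grid has V = 11·17 = 187 vertices and E = 11·16 + 17·10 = 346 edges.
F = 2 − V + E = 2 − 187 + 346 = 161.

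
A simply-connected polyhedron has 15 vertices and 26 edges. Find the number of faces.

13

Here V − E + F = 2.
F = 2 − V + E = 2 − 15 + 26 = 13.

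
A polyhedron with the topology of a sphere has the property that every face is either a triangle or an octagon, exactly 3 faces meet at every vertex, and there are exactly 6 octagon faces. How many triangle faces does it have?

8

Let x be the number of triangles; then F = 6 + x.
Edge–face incidences: 2E = 8·6 + 3·x = 48 + 3x.
Every vertex has degree 3, so 3V = 2E.
Euler: V − E + F = 2 ⇒ (2E)/3 − E + (6 + x) = 2.
Multiply by 6: 2·(2E) − 3·(2E) + 6·(6 + x) = 12, i.e. 36 + 6x − (48 + 3x) = 12.
Collecting terms: 3x − 12 = 12, so 3x = 24, so x = 8.
Then 2E = 48 + 3·8 = 72, so E = 36, V = 2E/3 = 24, F = 6 + 8 = 14.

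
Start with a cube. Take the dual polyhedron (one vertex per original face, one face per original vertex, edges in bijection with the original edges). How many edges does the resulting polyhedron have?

12

The base solid has V = 8, E = 12, F = 6.
The dual swaps V and F and preserves E: V′ = F = 6, E′ = E = 12, F′ = V = 8.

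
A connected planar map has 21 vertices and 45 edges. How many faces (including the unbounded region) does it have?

Euler's formula for a connected plane graph: V − E + F = 2, so F = 2 − 21 + 45 = 26.

26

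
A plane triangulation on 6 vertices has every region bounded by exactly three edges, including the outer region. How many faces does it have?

In a plane triangulation 3F = 2E and V − E + F = 2, so F = 2V − 4 = 2·6 − 4 = 8.

8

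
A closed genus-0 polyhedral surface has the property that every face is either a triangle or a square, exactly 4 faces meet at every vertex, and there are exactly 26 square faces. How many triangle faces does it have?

8

Let x be the number of triangles; then F = 26 + x.
Edge–face incidences: 2E = 4·26 + 3·x = 104 + 3x.
Every vertex has degree 4, so 4V = 2E.
Euler: V − E + F = 2 ⇒ (2E)/4 − E + (26 + x) = 2.
Multiply by 8: 2·(2E) − 4·(2E) + 8·(26 + x) = 16, i.e. 208 + 8x − 2·(104 + 3x) = 16.
Collecting terms: 2x = 16, so x = 8.
Then 2E = 104 + 3·8 = 128, so E = 64, V = 2E/4 = 32, F = 26 + 8 = 34.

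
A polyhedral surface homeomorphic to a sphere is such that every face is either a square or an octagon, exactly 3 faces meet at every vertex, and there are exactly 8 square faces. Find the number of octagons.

Let x be the number of octagons; then F = 8 + x.
Edge–face incidences: 2E = 4·8 + 8·x = 32 + 8x.
Every vertex has degree 3, so 3V = 2E.
Euler: V − E + F = 2 ⇒ (2E)/3 − E + (8 + x) = 2.
Multiply by 6: 2·(2E) − 3·(2E) + 6·(8 + x) = 12, i.e. 48 + 6x − (32 + 8x) = 12.
Collecting terms: −2x + 16 = 12, so −2x = −4, so x = 2.
Then 2E = 32 + 8·2 = 48, so E = 24, V = 2E/3 = 16, F = 8 + 2 = 10.

2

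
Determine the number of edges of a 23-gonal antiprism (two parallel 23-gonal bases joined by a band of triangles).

92

An antiprism on an n-gon has two n-gon caps and 2n triangles: V = 2·23 = 46, E = 4·23 = 92, F = 2·23 + 2 = 48.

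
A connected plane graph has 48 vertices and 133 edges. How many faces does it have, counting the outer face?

87

Euler's formula for a connected plane graph: V − E + F = 2, so F = 2 − 48 + 133 = 87.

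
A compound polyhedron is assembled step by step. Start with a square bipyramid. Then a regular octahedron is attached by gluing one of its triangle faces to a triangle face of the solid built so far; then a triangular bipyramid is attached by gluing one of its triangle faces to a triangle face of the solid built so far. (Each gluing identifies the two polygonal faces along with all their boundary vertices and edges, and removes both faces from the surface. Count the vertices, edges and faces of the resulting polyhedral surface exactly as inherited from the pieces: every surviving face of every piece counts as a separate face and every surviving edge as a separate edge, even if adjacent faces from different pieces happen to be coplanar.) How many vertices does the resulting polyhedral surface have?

A square bipyramid: V=6, E=12, F=8.
Attach a regular octahedron (V=6, E=12, F=8) along a 3-gon: merge 3 vertices and 3 edges, delete both glued faces → V=9, E=21, F=14.
Attach a triangular bipyramid (V=5, E=9, F=6) along a 3-gon: merge 3 vertices and 3 edges, delete both glued faces → V=11, E=27, F=18.
Check: V − E + F = 11 − 27 + 18 = 2.

11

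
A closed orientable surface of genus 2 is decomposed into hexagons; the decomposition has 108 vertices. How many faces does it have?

χ = 2 − 2·2 = -2, and every face is a hexagon so 6F = 2E.
V − E + F = -2 with E = 6F/2 gives 108 − (6/2 − 1)·F = -2, so F = 55 and E = 165.

55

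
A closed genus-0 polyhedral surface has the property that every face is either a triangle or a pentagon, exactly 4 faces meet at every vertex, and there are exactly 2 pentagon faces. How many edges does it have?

20

Let x be the number of triangles; then F = 2 + x.
Edge–face incidences: 2E = 5·2 + 3·x = 10 + 3x.
Every vertex has degree 4, so 4V = 2E.
Euler: V − E + F = 2 ⇒ (2E)/4 − E + (2 + x) = 2.
Multiply by 8: 2·(2E) − 4·(2E) + 8·(2 + x) = 16, i.e. 16 + 8x − 2·(10 + 3x) = 16.
Collecting terms: 2x − 4 = 16, so 2x = 20, so x = 10.
Then 2E = 10 + 3·10 = 40, so E = 20, V = 2E/4 = 10, F = 2 + 10 = 12.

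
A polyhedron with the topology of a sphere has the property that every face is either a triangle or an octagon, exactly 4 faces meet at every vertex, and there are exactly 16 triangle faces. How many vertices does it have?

Let x be the number of octagons; then F = 16 + x.
Edge–face incidences: 2E = 3·16 + 8·x = 48 + 8x.
Every vertex has degree 4, so 4V = 2E.
Euler: V − E + F = 2 ⇒ (2E)/4 − E + (16 + x) = 2.
Multiply by 8: 2·(2E) − 4·(2E) + 8·(16 + x) = 16, i.e. 128 + 8x − 2·(48 + 8x) = 16.
Collecting terms: −8x + 32 = 16, so −8x = −16, so x = 2.
Then 2E = 48 + 8·2 = 64, so E = 32, V = 2E/4 = 16, F = 16 + 2 = 18.

16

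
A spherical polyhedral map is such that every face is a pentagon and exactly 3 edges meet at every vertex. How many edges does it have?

30

Each face has 5 edges and each edge borders two faces, so 2E = 5F.
Each vertex has degree 3, so 3V = 2E and hence V = 5F/3.
Euler: V − E + F = 2 ⇒ (5F/3) − (5F/2) + F = 2.
Multiply by 6: (10 − 15 + 6)F = 12, i.e. 1F = 12.
So F = 12, E = 5·12/2 = 30, V = 5·12/3 = 20.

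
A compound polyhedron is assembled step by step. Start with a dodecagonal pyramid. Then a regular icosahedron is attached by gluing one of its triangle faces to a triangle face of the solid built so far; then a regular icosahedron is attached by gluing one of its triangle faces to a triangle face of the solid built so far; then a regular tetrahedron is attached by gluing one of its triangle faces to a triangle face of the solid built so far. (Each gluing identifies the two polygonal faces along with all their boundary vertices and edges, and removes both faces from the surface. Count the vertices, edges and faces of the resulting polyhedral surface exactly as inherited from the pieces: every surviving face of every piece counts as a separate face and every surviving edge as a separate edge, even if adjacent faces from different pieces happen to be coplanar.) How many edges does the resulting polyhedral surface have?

A dodecagonal pyramid: V=13, E=24, F=13.
Attach a regular icosahedron (V=12, E=30, F=20) along a 3-gon: merge 3 vertices and 3 edges, delete both glued faces → V=22, E=51, F=31.
Attach a regular icosahedron (V=12, E=30, F=20) along a 3-gon: merge 3 vertices and 3 edges, delete both glued faces → V=31, E=78, F=49.
Attach a regular tetrahedron (V=4, E=6, F=4) along a 3-gon: merge 3 vertices and 3 edges, delete both glued faces → V=32, E=81, F=51.
Check: V − E + F = 32 − 81 + 51 = 2.

81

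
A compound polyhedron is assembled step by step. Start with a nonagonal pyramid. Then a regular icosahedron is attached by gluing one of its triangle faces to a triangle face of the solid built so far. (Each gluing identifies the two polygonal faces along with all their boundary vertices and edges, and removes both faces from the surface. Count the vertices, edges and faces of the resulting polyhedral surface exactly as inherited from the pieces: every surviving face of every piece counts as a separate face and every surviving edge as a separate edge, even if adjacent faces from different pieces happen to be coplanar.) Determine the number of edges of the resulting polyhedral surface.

A nonagonal pyramid: V=10, E=18, F=10.
Attach a regular icosahedron (V=12, E=30, F=20) along a 3-gon: merge 3 vertices and 3 edges, delete both glued faces → V=19, E=45, F=28.
Check: V − E + F = 19 − 45 + 28 = 2.

45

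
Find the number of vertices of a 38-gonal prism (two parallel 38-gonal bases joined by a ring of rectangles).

76

A prism on an n-gon has two n-gon bases and n rectangular sides: V = 2·38 = 76, E = 3·38 = 114, F = 38 + 2 = 40.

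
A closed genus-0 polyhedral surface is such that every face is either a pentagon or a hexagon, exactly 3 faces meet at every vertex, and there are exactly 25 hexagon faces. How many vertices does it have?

70

Let x be the number of pentagons; then F = 25 + x.
Edge–face incidences: 2E = 6·25 + 5·x = 150 + 5x.
Every vertex has degree 3, so 3V = 2E.
Euler: V − E + F = 2 ⇒ (2E)/3 − E + (25 + x) = 2.
Multiply by 6: 2·(2E) − 3·(2E) + 6·(25 + x) = 12, i.e. 150 + 6x − (150 + 5x) = 12.
Collecting terms: x = 12.
Then 2E = 150 + 5·12 = 210, so E = 105, V = 2E/3 = 70, F = 25 + 12 = 37.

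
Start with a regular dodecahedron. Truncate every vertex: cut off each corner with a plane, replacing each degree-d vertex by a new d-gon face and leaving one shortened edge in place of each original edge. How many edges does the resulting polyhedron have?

The base solid has V = 20, E = 30, F = 12.
Truncation replaces each original edge-end by a new vertex, so V′ = 2E = 60.
Each original edge survives, and each old vertex of degree d contributes d new edges; summing degrees gives Σd = 2E, so E′ = E + 2E = 3E = 90.
Each original face survives and each original vertex becomes one new face: F′ = F + V = 32.

90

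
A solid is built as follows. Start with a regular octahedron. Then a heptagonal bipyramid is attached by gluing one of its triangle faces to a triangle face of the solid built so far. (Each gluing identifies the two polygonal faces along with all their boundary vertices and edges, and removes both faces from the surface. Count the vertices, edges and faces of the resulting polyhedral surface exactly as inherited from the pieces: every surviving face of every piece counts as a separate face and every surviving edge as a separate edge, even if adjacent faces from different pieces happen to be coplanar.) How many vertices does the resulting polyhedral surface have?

12

A regular octahedron: V=6, E=12, F=8.
Attach a heptagonal bipyramid (V=9, E=21, F=14) along a 3-gon: merge 3 vertices and 3 edges, delete both glued faces → V=12, E=30, F=20.
Check: V − E + F = 12 − 30 + 20 = 2.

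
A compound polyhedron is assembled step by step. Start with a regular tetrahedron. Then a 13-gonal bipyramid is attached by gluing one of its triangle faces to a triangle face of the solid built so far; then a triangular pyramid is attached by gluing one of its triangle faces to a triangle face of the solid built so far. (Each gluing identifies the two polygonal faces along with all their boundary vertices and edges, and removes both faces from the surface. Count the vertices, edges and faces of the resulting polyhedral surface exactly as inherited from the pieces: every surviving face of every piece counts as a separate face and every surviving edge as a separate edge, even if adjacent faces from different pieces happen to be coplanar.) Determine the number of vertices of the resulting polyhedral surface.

A regular tetrahedron: V=4, E=6, F=4.
Attach a 13-gonal bipyramid (V=15, E=39, F=26) along a 3-gon: merge 3 vertices and 3 edges, delete both glued faces → V=16, E=42, F=28.
Attach a triangular pyramid (V=4, E=6, F=4) along a 3-gon: merge 3 vertices and 3 edges, delete both glued faces → V=17, E=45, F=30.
Check: V − E + F = 17 − 45 + 30 = 2.

17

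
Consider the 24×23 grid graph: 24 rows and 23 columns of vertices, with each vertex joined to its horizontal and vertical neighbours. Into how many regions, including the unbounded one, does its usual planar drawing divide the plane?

The grid has V = 24·23 = 552 vertices and E = 24·22 + 23·23 = 1057 edges.
F = 2 − V + E = 2 − 552 + 1057 = 507.

507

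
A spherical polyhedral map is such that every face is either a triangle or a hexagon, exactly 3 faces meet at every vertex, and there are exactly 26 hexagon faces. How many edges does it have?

Let x be the number of triangles; then F = 26 + x.
Edge–face incidences: 2E = 6·26 + 3·x = 156 + 3x.
Every vertex has degree 3, so 3V = 2E.
Euler: V − E + F = 2 ⇒ (2E)/3 − E + (26 + x) = 2.
Multiply by 6: 2·(2E) − 3·(2E) + 6·(26 + x) = 12, i.e. 156 + 6x − (156 + 3x) = 12.
Collecting terms: 3x = 12, so x = 4.
Then 2E = 156 + 3·4 = 168, so E = 84, V = 2E/3 = 56, F = 26 + 4 = 30.

84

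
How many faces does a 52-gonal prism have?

54

A prism on an n-gon has two n-gon bases and n rectangular sides: V = 2·52 = 104, E = 3·52 = 156, F = 52 + 2 = 54.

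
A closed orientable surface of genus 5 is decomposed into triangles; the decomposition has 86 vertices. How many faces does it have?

188

χ = 2 − 2·5 = -8, and every face is a triangle so 3F = 2E.
V − E + F = -8 with E = 3F/2 gives 86 − (3/2 − 1)·F = -8, so F = 188 and E = 282.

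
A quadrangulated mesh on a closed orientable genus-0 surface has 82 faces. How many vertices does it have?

χ = 2 − 2·0 = 2, and every face is a square so 4F = 2E.
E = 4·82/2 = 164. Then V = 2 + E − F = 2 + 164 − 82 = 84.

84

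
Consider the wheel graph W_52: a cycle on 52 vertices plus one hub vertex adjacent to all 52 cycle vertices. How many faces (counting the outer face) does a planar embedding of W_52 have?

W_52 has V = 52 + 1 = 53 vertices and E = 2·52 = 104 edges.
By Euler's formula F = 2 − V + E = 2 − 53 + 104 = 53.

53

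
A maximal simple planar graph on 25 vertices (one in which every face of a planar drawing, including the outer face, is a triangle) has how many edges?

In a plane triangulation 3F = 2E and V − E + F = 2, so E = 3V − 6 = 3·25 − 6 = 69.

69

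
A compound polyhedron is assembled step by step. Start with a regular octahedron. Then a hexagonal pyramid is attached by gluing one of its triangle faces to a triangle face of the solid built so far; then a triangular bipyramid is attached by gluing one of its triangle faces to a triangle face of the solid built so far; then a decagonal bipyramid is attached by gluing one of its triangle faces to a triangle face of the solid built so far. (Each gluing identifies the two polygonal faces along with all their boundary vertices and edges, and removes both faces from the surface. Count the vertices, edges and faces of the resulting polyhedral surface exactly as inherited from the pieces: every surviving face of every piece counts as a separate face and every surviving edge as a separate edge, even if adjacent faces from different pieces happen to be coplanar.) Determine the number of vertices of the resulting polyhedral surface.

21

A regular octahedron: V=6, E=12, F=8.
Attach a hexagonal pyramid (V=7, E=12, F=7) along a 3-gon: merge 3 vertices and 3 edges, delete both glued faces → V=10, E=21, F=13.
Attach a triangular bipyramid (V=5, E=9, F=6) along a 3-gon: merge 3 vertices and 3 edges, delete both glued faces → V=12, E=27, F=17.
Attach a decagonal bipyramid (V=12, E=30, F=20) along a 3-gon: merge 3 vertices and 3 edges, delete both glued faces → V=21, E=54, F=35.
Check: V − E + F = 21 − 54 + 35 = 2.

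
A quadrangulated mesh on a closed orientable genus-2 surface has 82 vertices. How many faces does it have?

84

χ = 2 − 2·2 = -2, and every face is a square so 4F = 2E.
V − E + F = -2 with E = 4F/2 gives 82 − (4/2 − 1)·F = -2, so F = 84 and E = 168.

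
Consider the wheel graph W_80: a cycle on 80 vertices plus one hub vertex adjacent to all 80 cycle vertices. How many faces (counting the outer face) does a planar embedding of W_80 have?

W_80 has V = 80 + 1 = 81 vertices and E = 2·80 = 160 edges.
By Euler's formula F = 2 − V + E = 2 − 81 + 160 = 81.

81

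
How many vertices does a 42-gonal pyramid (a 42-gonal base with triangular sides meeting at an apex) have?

43

A pyramid on an n-gon base has one n-gon and n triangles: V = 42 + 1 = 43, E = 2·42 = 84, F = 42 + 1 = 43.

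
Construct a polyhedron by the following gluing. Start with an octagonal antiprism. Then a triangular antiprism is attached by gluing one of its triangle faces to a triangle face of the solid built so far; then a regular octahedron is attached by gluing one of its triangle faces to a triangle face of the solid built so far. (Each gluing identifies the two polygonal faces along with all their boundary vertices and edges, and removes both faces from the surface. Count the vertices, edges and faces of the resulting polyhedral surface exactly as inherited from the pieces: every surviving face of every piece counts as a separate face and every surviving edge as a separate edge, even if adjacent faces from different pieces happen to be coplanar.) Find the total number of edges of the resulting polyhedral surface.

An octagonal antiprism: V=16, E=32, F=18.
Attach a triangular antiprism (V=6, E=12, F=8) along a 3-gon: merge 3 vertices and 3 edges, delete both glued faces → V=19, E=41, F=24.
Attach a regular octahedron (V=6, E=12, F=8) along a 3-gon: merge 3 vertices and 3 edges, delete both glued faces → V=22, E=50, F=30.
Check: V − E + F = 22 − 50 + 30 = 2.

50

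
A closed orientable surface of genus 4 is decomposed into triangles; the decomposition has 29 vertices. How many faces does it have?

χ = 2 − 2·4 = -6, and every face is a triangle so 3F = 2E.
V − E + F = -6 with E = 3F/2 gives 29 − (3/2 − 1)·F = -6, so F = 70 and E = 105.

70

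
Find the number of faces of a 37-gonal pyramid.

38

A pyramid on an n-gon base has one n-gon and n triangles: V = 37 + 1 = 38, E = 2·37 = 74, F = 37 + 1 = 38.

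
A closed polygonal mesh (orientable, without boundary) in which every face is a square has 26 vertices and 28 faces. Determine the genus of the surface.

Every face is a square, so 2E = 4·28 = 112, giving E = 56.
χ = V − E + F = 26 − 56 + 28 = -2.
For a closed orientable surface χ = 2 − 2g, so g = (2 − (-2))/2 = 2.

2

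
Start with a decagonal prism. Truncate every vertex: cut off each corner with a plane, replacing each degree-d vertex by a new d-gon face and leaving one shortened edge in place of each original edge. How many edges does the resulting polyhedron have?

90

The base solid has V = 20, E = 30, F = 12.
Truncation replaces each original edge-end by a new vertex, so V′ = 2E = 60.
Each original edge survives, and each old vertex of degree d contributes d new edges; summing degrees gives Σd = 2E, so E′ = E + 2E = 3E = 90.
Each original face survives and each original vertex becomes one new face: F′ = F + V = 32.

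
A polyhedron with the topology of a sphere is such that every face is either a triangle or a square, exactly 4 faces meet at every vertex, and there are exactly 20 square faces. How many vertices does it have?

Let x be the number of triangles; then F = 20 + x.
Edge–face incidences: 2E = 4·20 + 3·x = 80 + 3x.
Every vertex has degree 4, so 4V = 2E.
Euler: V − E + F = 2 ⇒ (2E)/4 − E + (20 + x) = 2.
Multiply by 8: 2·(2E) − 4·(2E) + 8·(20 + x) = 16, i.e. 160 + 8x − 2·(80 + 3x) = 16.
Collecting terms: 2x = 16, so x = 8.
Then 2E = 80 + 3·8 = 104, so E = 52, V = 2E/4 = 26, F = 20 + 8 = 28.

26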